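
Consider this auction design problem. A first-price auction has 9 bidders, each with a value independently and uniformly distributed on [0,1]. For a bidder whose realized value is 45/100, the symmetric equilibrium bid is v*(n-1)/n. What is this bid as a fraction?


Step 1: The symmetric BNE bidding function is b(v) = v * (n-1) / n
Step 2: Substitute v = 9/20 and n = 9
Step 3: b = 9/20 * 8/9
Step 4: b = 2/5

2/5


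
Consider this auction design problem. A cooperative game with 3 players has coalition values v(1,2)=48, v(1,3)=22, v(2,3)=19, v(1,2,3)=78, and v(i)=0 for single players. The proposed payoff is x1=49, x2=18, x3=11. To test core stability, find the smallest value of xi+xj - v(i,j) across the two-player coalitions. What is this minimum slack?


Step 1: Slack for coalition (1,2): x1+x2 - v12 = 67 - 48 = 19
Step 2: Slack for coalition (1,3): x1+x3 - v13 = 60 - 22 = 38
Step 3: Slack for coalition (2,3): x2+x3 - v23 = 29 - 19 = 10
Step 4: Minimum slack = min(19, 38, 10) = 10, attained by (2,3); no pair can gain by deviating, so the allocation is in the core

10


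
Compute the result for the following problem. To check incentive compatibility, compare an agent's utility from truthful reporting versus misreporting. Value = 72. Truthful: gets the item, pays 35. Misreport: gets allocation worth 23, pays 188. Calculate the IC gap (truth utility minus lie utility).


Step 1: U(truth) = value - payment = 72 - 35 = 37
Step 2: U(lie) = allocation - payment = 23 - 188 = -165
Step 3: IC gap = 37 - (-165) = 202

202


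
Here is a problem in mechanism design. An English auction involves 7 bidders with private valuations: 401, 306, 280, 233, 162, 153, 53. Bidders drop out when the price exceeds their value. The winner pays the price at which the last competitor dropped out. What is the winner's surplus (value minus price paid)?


Step 1: Identify the highest value: 401
Step 2: Identify the second-highest value: 306
Step 3: The final price = second-highest value = 306
Step 4: Surplus = 401 - 306 = 95

95


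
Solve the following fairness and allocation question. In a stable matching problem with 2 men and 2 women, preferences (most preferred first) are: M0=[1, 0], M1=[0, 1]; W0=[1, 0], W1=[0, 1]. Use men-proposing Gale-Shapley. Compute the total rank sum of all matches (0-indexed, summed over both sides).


Step 1: Run Gale-Shapley (men propose, women hold best offer):
  M0 proposes to W1; she accepts
  M1 proposes to W0; she accepts
Step 2: Final matching: W0-M1, W1-M0
Step 3: 0-indexed ranks (man's rank of his match, then woman's): 0 + 0 + 0 + 0
Step 4: Total rank sum = 0

0


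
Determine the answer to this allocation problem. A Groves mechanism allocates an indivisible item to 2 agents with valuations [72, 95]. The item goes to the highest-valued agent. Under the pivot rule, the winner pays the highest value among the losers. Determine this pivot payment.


Step 1: The efficient winner is agent 1 with value 95
Step 2: Other agents' values: [72]
Step 3: Pivot payment = max(others) = 72
Step 4: The winner pays 72

72


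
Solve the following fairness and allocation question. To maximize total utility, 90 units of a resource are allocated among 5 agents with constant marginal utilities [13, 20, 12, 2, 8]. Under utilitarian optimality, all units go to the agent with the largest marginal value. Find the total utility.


Step 1: The marginal utilities are [13, 20, 12, 2, 8]
Step 2: The highest marginal utility is 20
Step 3: All 90 units go to that agent
Step 4: Total utility = 20 * 90 = 1800

1800


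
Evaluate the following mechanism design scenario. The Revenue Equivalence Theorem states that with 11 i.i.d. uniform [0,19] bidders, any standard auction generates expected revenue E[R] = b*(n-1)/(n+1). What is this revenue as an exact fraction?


Step 1: By Revenue Equivalence, expected revenue = b*(n-1)/(n+1)
Step 2: Substituting n = 11, b = 19
Step 3: Revenue = 19*(11-1)/(11+1) = 19*10/12
Step 4: Revenue = 190/12 = 95/6

95/6


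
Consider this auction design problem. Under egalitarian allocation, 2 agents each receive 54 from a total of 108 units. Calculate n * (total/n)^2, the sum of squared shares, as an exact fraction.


Step 1: Each agent's share = 108/2 = 54
Step 2: Square of each share = (54)^2 = 2916
Step 3: Sum of squares = 2 * 2916 = 5832

5832


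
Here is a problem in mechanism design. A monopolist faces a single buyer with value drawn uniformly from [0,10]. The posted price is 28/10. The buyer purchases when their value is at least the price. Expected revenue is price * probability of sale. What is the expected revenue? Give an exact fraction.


Step 1: Posted price r = 14/5, value support [0,10]
Step 2: P(v >= r) = (10 - 14/5)/10 = 18/25
Step 3: Expected revenue = r * P(v >= r) = 14/5 * 18/25
Step 4: Revenue = 252/125

252/125


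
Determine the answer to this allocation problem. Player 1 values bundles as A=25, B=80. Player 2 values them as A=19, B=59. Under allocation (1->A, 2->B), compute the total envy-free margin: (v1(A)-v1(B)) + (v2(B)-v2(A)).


Step 1: Player 1's margin = v1(A) - v1(B) = 25 - 80 = -55
Step 2: Player 2's margin = v2(B) - v2(A) = 59 - 19 = 40
Step 3: Total margin = -55 + 40 = -15

-15


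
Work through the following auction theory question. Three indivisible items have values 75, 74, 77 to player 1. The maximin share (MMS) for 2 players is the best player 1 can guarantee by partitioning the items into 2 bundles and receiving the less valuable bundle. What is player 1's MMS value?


Step 1: Item values = 75, 74, 77
Step 2: Enumerate all 2-bundle partitions and take the smaller bundle:
  Partition 1: {75} vs {74,77} -> bundles 75, 151; min = 75
  Partition 2: {74} vs {75,77} -> bundles 74, 152; min = 74
  Partition 3: {77} vs {75,74} -> bundles 77, 149; min = 77
Step 3: MMS = max(75, 74, 77) = 77

77


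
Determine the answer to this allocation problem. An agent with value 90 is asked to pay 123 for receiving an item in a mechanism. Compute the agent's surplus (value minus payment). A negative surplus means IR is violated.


Step 1: Surplus = value - payment = 90 - 123 = -33
Step 2: IR is violated (surplus < 0)

-33


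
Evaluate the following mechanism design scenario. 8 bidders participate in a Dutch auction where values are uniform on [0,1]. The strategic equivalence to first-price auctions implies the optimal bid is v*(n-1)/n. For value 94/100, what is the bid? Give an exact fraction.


Step 1: Dutch auctions are strategically equivalent to first-price auctions
Step 2: The equilibrium bid is b(v) = v*(n-1)/n
Step 3: b = 47/50 * 7/8
Step 4: b = 329/400

329/400


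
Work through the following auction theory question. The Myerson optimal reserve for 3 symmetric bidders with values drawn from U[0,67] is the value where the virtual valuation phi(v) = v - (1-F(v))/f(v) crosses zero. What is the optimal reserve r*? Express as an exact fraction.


Step 1: For U[0,67], F(v) = v/67 and f(v) = 1/67
Step 2: phi(v) = v - (1 - v/67)/(1/67) = v - (67 - v) = 2v - 67
Step 3: Set phi(r*) = 0: 2r* - 67 = 0
Step 4: r* = 67/2 (the number of bidders n = 3 does not enter)

67/2


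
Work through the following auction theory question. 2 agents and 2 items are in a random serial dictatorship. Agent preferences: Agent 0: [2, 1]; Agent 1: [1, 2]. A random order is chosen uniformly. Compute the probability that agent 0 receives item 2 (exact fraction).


Step 1: Agent 0 wants item 2
Step 2: There are 2 possible orderings of agents
Step 3: In 2 orderings, agent 0 gets item 2
Step 4: Probability = 2/2 = 1

1


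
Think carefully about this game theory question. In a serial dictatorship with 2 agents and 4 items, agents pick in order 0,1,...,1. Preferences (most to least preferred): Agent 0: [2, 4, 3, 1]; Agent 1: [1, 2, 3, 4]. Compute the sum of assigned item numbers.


Step 1: Agent 0 picks item 2
Step 2: Agent 1 picks item 1
Step 3: Sum = 2 + 1 = 3

3


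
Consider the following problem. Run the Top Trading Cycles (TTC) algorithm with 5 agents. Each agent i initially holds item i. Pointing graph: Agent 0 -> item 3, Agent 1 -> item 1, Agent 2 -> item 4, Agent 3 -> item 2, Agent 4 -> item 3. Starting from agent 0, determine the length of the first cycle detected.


Step 1: Trace the pointer graph from agent 0: 0 -> 3 -> 2 -> 4 -> 3
Step 2: A cycle is detected when we revisit agent 3
Step 3: The cycle is: 3 -> 2 -> 4 -> 3
Step 4: Cycle length = 3

3


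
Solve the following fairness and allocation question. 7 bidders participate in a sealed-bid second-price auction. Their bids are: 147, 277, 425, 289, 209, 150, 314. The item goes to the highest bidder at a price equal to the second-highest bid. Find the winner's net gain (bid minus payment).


Step 1: Sort bids in descending order: 425, 314, 289, 277, 209, 150, 147
Step 2: The winning bid is the highest: 425
Step 3: The payment equals the second-highest bid: 314
Step 4: Surplus = winner's bid - payment = 425 - 314 = 111

111


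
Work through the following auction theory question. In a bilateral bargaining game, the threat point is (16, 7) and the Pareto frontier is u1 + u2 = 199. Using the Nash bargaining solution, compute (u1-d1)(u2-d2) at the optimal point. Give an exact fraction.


Step 1: The Nash solution splits surplus symmetrically above the disagreement point
Step 2: u1 = (total + d1 - d2)/2 = (199 + 16 - 7)/2 = 104
Step 3: u2 = (total - d1 + d2)/2 = (199 - 16 + 7)/2 = 95
Step 4: Nash product = (104 - 16) * (95 - 7)
Step 5: = 88 * 88 = 7744

7744


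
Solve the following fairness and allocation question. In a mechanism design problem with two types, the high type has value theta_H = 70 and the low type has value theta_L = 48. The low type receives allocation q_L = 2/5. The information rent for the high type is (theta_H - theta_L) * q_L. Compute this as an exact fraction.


Step 1: theta_H - theta_L = 70 - 48 = 22
Step 2: Information rent = (theta_H - theta_L) * q_L
Step 3: = 22 * 2/5
Step 4: = 44/5

44/5


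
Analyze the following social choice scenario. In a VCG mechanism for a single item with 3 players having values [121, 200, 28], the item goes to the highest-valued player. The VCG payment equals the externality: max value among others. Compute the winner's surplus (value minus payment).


Step 1: The winner is the agent with the highest value: agent 1 with value 200
Step 2: Values of other agents: [121, 28]
Step 3: VCG payment = max of others' values = 121
Step 4: Surplus = 200 - 121 = 79

79


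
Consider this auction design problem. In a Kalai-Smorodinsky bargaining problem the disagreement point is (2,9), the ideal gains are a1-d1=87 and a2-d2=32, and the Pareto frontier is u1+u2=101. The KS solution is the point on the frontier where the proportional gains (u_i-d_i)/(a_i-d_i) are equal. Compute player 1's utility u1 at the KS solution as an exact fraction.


Step 1: At the KS point, (u1-d1)/r1 = (u2-d2)/r2 = t and u1+u2 = 101
Step 2: u1 = d1 + r1*t and u2 = d2 + r2*t, so (d1 + r1*t) + (d2 + r2*t) = 101
Step 3: t = (101 - 2 - 9)/(87 + 32) = 90/119
Step 4: u1 = d1 + r1*t = 2 + 87 * 90/119 = 8068/119
Step 5: (Check: u2 = d2 + r2*t = 3951/119; u1+u2 = 8068/119 + 3951/119 = 101, on the frontier.)

8068/119


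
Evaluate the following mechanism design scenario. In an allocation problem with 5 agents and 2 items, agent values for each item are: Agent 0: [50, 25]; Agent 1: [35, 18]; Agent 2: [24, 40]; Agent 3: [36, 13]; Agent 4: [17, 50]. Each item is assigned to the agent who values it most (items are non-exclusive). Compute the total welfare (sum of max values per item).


Step 1: For each item, find the maximum value among all agents.
Step 2: Item 0 -> Agent 0 (value 50)
Step 3: Item 1 -> Agent 4 (value 50)
Step 4: Total welfare = 50 + 50 = 100

100


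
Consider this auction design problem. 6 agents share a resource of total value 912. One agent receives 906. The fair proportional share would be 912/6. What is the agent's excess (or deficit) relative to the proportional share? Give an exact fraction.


Step 1: Proportional share = 912/6 = 152
Step 2: Agent's actual allocation = 906
Step 3: Excess = 906 - 152 = 754

754


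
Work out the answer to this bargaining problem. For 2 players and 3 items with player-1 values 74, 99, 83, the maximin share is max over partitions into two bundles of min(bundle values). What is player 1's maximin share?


Step 1: Item values = 74, 99, 83
Step 2: Enumerate all 2-bundle partitions and take the smaller bundle:
  Partition 1: {74} vs {99,83} -> bundles 74, 182; min = 74
  Partition 2: {99} vs {74,83} -> bundles 99, 157; min = 99
  Partition 3: {83} vs {74,99} -> bundles 83, 173; min = 83
Step 3: MMS = max(74, 99, 83) = 99

99


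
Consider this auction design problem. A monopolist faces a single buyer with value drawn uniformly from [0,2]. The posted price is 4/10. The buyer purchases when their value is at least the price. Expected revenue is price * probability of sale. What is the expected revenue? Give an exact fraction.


Step 1: Posted price r = 2/5, value support [0,2]
Step 2: P(v >= r) = (2 - 2/5)/2 = 4/5
Step 3: Expected revenue = r * P(v >= r) = 2/5 * 4/5
Step 4: Revenue = 8/25

8/25


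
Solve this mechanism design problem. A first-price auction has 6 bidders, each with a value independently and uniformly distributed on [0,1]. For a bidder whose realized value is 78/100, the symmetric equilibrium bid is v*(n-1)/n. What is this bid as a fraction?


Step 1: The symmetric BNE bidding function is b(v) = v * (n-1) / n
Step 2: Substitute v = 39/50 and n = 6
Step 3: b = 39/50 * 5/6
Step 4: b = 13/20

13/20


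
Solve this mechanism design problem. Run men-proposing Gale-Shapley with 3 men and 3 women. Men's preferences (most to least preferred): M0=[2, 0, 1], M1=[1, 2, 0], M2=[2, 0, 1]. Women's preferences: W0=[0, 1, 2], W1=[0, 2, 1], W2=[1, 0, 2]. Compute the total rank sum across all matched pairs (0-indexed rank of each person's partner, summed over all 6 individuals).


Step 1: Run Gale-Shapley (men propose, women hold best offer):
  M0 proposes to W2; she accepts
  M1 proposes to W1; she accepts
  M2 proposes to W2; rejected
  M2 proposes to W0; she accepts
Step 2: Final matching: W0-M2, W1-M1, W2-M0
Step 3: 0-indexed ranks (man's rank of his match, then woman's): 1 + 2 + 0 + 2 + 0 + 1
Step 4: Total rank sum = 6

6


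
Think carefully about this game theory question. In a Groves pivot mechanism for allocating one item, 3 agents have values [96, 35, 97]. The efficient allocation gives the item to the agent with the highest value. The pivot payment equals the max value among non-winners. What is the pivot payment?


Step 1: The efficient winner is agent 2 with value 97
Step 2: Other agents' values: [96, 35]
Step 3: Pivot payment = max(others) = 96
Step 4: The winner pays 96

96


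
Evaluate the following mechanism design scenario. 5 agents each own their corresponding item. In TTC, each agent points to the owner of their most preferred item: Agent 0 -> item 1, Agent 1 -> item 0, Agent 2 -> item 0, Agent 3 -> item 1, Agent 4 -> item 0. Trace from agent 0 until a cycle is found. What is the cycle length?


Step 1: Trace the pointer graph from agent 0: 0 -> 1 -> 0
Step 2: A cycle is detected when we revisit agent 0
Step 3: The cycle is: 0 -> 1 -> 0
Step 4: Cycle length = 2

2


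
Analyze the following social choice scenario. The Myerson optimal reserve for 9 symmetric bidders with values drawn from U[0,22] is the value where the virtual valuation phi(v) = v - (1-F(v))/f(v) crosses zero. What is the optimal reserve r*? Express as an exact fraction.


Step 1: For U[0,22], F(v) = v/22 and f(v) = 1/22
Step 2: phi(v) = v - (1 - v/22)/(1/22) = v - (22 - v) = 2v - 22
Step 3: Set phi(r*) = 0: 2r* - 22 = 0
Step 4: r* = 22/2 = 11 (the number of bidders n = 9 does not enter)

11


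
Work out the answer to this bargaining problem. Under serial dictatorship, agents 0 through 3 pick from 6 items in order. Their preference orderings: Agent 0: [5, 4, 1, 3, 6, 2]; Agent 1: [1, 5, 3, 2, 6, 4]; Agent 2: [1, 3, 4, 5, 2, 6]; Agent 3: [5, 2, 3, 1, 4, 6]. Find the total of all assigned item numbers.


Step 1: Agent 0 picks item 5
Step 2: Agent 1 picks item 1
Step 3: Agent 2 picks item 3
Step 4: Agent 3 picks item 2
Step 5: Sum = 5 + 1 + 3 + 2 = 11

11


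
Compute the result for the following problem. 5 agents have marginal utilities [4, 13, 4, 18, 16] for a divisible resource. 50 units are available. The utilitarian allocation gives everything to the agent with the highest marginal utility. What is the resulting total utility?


Step 1: The marginal utilities are [4, 13, 4, 18, 16]
Step 2: The highest marginal utility is 18
Step 3: All 50 units go to that agent
Step 4: Total utility = 18 * 50 = 900

900


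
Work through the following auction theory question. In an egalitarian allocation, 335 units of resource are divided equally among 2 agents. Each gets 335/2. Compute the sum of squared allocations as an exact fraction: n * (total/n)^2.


Step 1: Each agent's share = 335/2
Step 2: Square of each share = (335/2)^2 = 112225/4
Step 3: Sum of squares = 2 * 112225/4 = 112225/2

112225/2


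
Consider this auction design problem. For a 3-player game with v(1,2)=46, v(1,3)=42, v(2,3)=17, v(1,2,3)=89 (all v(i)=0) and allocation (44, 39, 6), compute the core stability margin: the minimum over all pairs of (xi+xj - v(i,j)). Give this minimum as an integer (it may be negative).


Step 1: Slack for coalition (1,2): x1+x2 - v12 = 83 - 46 = 37
Step 2: Slack for coalition (1,3): x1+x3 - v13 = 50 - 42 = 8
Step 3: Slack for coalition (2,3): x2+x3 - v23 = 45 - 17 = 28
Step 4: Minimum slack = min(37, 8, 28) = 8, attained by (1,3); no pair can gain by deviating, so the allocation is in the core

8


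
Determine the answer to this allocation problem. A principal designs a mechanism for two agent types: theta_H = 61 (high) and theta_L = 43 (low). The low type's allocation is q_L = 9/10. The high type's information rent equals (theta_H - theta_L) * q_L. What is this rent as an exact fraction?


Step 1: theta_H - theta_L = 61 - 43 = 18
Step 2: Information rent = (theta_H - theta_L) * q_L
Step 3: = 18 * 9/10
Step 4: = 81/5

81/5


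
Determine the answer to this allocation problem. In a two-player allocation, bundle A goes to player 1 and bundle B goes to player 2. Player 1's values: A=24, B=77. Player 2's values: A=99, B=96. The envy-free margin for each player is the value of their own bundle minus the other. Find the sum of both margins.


Step 1: Player 1's margin = v1(A) - v1(B) = 24 - 77 = -53
Step 2: Player 2's margin = v2(B) - v2(A) = 96 - 99 = -3
Step 3: Total margin = -53 + -3 = -56

-56


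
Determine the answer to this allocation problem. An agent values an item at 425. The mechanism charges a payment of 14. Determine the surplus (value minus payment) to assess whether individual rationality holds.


Step 1: Surplus = value - payment = 425 - 14 = 411
Step 2: IR is satisfied (surplus >= 0)

411


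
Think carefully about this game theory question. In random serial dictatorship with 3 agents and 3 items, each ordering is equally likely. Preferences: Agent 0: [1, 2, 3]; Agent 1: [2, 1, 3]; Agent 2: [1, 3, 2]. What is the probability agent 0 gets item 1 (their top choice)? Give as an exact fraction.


Step 1: Agent 0 wants item 1
Step 2: There are 6 possible orderings of agents
Step 3: In 3 orderings, agent 0 gets item 1
Step 4: Probability = 3/6 = 1/2

1/2


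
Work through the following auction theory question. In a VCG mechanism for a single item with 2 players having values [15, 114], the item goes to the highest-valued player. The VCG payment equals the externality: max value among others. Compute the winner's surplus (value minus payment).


Step 1: The winner is the agent with the highest value: agent 1 with value 114
Step 2: Values of other agents: [15]
Step 3: VCG payment = max of others' values = 15
Step 4: Surplus = 114 - 15 = 99

99


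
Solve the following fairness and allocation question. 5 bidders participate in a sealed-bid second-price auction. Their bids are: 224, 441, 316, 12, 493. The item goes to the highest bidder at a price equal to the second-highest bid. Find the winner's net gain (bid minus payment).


Step 1: Sort bids in descending order: 493, 441, 316, 224, 12
Step 2: The winning bid is the highest: 493
Step 3: The payment equals the second-highest bid: 441
Step 4: Surplus = winner's bid - payment = 493 - 441 = 52

52


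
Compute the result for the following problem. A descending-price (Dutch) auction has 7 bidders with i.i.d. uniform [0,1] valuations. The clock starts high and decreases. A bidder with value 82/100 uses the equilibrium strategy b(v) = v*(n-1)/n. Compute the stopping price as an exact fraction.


Step 1: Dutch auctions are strategically equivalent to first-price auctions
Step 2: The equilibrium bid is b(v) = v*(n-1)/n
Step 3: b = 41/50 * 6/7
Step 4: b = 123/175

123/175


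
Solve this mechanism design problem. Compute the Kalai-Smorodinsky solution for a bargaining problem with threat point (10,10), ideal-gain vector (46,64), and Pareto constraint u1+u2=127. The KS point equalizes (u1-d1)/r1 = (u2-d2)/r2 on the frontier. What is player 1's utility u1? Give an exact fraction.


Step 1: At the KS point, (u1-d1)/r1 = (u2-d2)/r2 = t and u1+u2 = 127
Step 2: u1 = d1 + r1*t and u2 = d2 + r2*t, so (d1 + r1*t) + (d2 + r2*t) = 127
Step 3: t = (127 - 10 - 10)/(46 + 64) = 107/110
Step 4: u1 = d1 + r1*t = 10 + 46 * 107/110 = 3011/55
Step 5: (Check: u2 = d2 + r2*t = 3974/55; u1+u2 = 3011/55 + 3974/55 = 127, on the frontier.)

3011/55


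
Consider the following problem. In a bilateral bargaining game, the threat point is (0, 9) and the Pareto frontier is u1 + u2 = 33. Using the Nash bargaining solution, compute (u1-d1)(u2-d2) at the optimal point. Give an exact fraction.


Step 1: The Nash solution splits surplus symmetrically above the disagreement point
Step 2: u1 = (total + d1 - d2)/2 = (33 + 0 - 9)/2 = 12
Step 3: u2 = (total - d1 + d2)/2 = (33 - 0 + 9)/2 = 21
Step 4: Nash product = (12 - 0) * (21 - 9)
Step 5: = 12 * 12 = 144

144


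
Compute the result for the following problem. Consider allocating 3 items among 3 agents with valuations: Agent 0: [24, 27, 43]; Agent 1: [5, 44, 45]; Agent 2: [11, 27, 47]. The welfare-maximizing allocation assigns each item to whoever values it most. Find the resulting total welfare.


Step 1: For each item, find the maximum value among all agents.
Step 2: Item 0 -> Agent 0 (value 24)
Step 3: Item 1 -> Agent 1 (value 44)
Step 4: Item 2 -> Agent 2 (value 47)
Step 5: Total welfare = 24 + 44 + 47 = 115

115


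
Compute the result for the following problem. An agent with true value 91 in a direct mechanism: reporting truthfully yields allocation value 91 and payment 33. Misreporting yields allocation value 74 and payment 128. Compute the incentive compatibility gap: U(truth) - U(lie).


Step 1: U(truth) = value - payment = 91 - 33 = 58
Step 2: U(lie) = allocation - payment = 74 - 128 = -54
Step 3: IC gap = 58 - (-54) = 112

112


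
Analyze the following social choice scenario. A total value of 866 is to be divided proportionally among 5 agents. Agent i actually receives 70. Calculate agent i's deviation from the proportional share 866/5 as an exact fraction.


Step 1: Proportional share = 866/5
Step 2: Agent's actual allocation = 70
Step 3: Excess = 70 - 866/5 = -516/5

-516/5


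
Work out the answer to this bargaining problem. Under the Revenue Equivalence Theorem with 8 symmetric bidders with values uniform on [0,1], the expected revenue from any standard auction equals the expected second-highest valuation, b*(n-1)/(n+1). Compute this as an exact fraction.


Step 1: By Revenue Equivalence, expected revenue = b*(n-1)/(n+1)
Step 2: Substituting n = 8, b = 1
Step 3: Revenue = 1*(8-1)/(8+1) = 1*7/9
Step 4: Revenue = 7/9

7/9


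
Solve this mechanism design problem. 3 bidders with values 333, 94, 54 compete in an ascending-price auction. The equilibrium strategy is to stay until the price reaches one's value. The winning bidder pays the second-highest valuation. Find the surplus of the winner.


Step 1: Identify the highest value: 333
Step 2: Identify the second-highest value: 94
Step 3: The final price = second-highest value = 94
Step 4: Surplus = 333 - 94 = 239

239


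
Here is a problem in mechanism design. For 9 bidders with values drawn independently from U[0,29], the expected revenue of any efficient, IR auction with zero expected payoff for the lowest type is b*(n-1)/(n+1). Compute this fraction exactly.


Step 1: By Revenue Equivalence, expected revenue = b*(n-1)/(n+1)
Step 2: Substituting n = 9, b = 29
Step 3: Revenue = 29*(9-1)/(9+1) = 29*8/10
Step 4: Revenue = 232/10 = 116/5

116/5


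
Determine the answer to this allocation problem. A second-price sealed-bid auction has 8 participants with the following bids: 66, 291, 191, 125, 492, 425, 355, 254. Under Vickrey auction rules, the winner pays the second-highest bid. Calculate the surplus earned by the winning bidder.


Step 1: Sort bids in descending order: 492, 425, 355, 291, 254, 191, 125, 66
Step 2: The winning bid is the highest: 492
Step 3: The payment equals the second-highest bid: 425
Step 4: Surplus = winner's bid - payment = 492 - 425 = 67

67


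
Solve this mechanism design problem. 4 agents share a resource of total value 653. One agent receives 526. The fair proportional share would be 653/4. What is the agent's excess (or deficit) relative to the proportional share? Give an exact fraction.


Step 1: Proportional share = 653/4
Step 2: Agent's actual allocation = 526
Step 3: Excess = 526 - 653/4 = 1451/4

1451/4


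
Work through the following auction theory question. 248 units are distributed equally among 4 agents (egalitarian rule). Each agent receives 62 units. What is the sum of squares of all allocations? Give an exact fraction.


Step 1: Each agent's share = 248/4 = 62
Step 2: Square of each share = (62)^2 = 3844
Step 3: Sum of squares = 4 * 3844 = 15376

15376


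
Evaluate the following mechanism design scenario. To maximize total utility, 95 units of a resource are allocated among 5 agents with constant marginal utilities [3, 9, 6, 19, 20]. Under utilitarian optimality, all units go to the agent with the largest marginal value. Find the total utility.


Step 1: The marginal utilities are [3, 9, 6, 19, 20]
Step 2: The highest marginal utility is 20
Step 3: All 95 units go to that agent
Step 4: Total utility = 20 * 95 = 1900

1900


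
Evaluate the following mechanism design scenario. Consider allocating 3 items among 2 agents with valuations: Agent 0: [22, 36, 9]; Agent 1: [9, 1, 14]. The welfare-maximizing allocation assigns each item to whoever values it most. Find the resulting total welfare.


Step 1: For each item, find the maximum value among all agents.
Step 2: Item 0 -> Agent 0 (value 22)
Step 3: Item 1 -> Agent 0 (value 36)
Step 4: Item 2 -> Agent 1 (value 14)
Step 5: Total welfare = 22 + 36 + 14 = 72

72


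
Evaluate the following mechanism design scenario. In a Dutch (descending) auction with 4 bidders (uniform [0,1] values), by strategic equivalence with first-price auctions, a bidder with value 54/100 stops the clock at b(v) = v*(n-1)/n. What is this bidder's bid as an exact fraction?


Step 1: Dutch auctions are strategically equivalent to first-price auctions
Step 2: The equilibrium bid is b(v) = v*(n-1)/n
Step 3: b = 27/50 * 3/4
Step 4: b = 81/200

81/200


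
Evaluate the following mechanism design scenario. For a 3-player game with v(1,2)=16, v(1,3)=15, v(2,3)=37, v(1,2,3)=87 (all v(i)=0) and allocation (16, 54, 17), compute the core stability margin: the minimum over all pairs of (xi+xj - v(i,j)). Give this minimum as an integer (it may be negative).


Step 1: Slack for coalition (1,2): x1+x2 - v12 = 70 - 16 = 54
Step 2: Slack for coalition (1,3): x1+x3 - v13 = 33 - 15 = 18
Step 3: Slack for coalition (2,3): x2+x3 - v23 = 71 - 37 = 34
Step 4: Minimum slack = min(54, 18, 34) = 18, attained by (1,3); no pair can gain by deviating, so the allocation is in the core

18


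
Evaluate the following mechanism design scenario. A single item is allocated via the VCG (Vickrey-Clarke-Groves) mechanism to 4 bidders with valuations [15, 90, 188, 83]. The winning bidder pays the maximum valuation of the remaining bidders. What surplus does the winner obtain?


Step 1: The winner is the agent with the highest value: agent 2 with value 188
Step 2: Values of other agents: [15, 90, 83]
Step 3: VCG payment = max of others' values = 90
Step 4: Surplus = 188 - 90 = 98

98


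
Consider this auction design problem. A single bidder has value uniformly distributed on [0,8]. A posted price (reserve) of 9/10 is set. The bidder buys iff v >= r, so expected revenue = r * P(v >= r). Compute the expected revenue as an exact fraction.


Step 1: Posted price r = 9/10, value support [0,8]
Step 2: P(v >= r) = (8 - 9/10)/8 = 71/80
Step 3: Expected revenue = r * P(v >= r) = 9/10 * 71/80
Step 4: Revenue = 639/800

639/800


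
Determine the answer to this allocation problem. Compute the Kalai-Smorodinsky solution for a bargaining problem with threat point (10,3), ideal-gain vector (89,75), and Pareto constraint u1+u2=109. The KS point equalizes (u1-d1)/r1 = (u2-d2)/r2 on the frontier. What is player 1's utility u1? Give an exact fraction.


Step 1: At the KS point, (u1-d1)/r1 = (u2-d2)/r2 = t and u1+u2 = 109
Step 2: u1 = d1 + r1*t and u2 = d2 + r2*t, so (d1 + r1*t) + (d2 + r2*t) = 109
Step 3: t = (109 - 10 - 3)/(89 + 75) = 96/164 = 24/41
Step 4: u1 = d1 + r1*t = 10 + 89 * 24/41 = 2546/41
Step 5: (Check: u2 = d2 + r2*t = 1923/41; u1+u2 = 2546/41 + 1923/41 = 109, on the frontier.)

2546/41


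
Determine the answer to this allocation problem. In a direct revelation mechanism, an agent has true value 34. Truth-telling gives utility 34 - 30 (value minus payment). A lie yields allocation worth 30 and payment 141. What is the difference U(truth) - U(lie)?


Step 1: U(truth) = value - payment = 34 - 30 = 4
Step 2: U(lie) = allocation - payment = 30 - 141 = -111
Step 3: IC gap = 4 - (-111) = 115

115


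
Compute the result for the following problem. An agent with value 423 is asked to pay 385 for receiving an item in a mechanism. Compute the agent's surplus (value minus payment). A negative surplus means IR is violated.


Step 1: Surplus = value - payment = 423 - 385 = 38
Step 2: IR is satisfied (surplus >= 0)

38


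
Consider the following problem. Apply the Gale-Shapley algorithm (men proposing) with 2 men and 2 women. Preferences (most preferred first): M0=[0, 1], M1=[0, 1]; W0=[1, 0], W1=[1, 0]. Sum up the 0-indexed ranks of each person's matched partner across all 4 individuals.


Step 1: Run Gale-Shapley (men propose, women hold best offer):
  M0 proposes to W0; she accepts
  M1 proposes to W0; she switches from M0
  M0 proposes to W1; she accepts
Step 2: Final matching: W0-M1, W1-M0
Step 3: 0-indexed ranks (man's rank of his match, then woman's): 0 + 0 + 1 + 1
Step 4: Total rank sum = 2

2


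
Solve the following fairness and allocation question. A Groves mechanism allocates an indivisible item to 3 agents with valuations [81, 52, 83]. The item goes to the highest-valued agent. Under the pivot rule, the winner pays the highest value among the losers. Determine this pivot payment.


Step 1: The efficient winner is agent 2 with value 83
Step 2: Other agents' values: [81, 52]
Step 3: Pivot payment = max(others) = 81
Step 4: The winner pays 81

81


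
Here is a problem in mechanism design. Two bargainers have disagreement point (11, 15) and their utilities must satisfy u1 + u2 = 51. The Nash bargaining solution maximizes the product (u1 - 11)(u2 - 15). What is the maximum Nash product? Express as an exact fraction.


Step 1: The Nash solution splits surplus symmetrically above the disagreement point
Step 2: u1 = (total + d1 - d2)/2 = (51 + 11 - 15)/2 = 47/2
Step 3: u2 = (total - d1 + d2)/2 = (51 - 11 + 15)/2 = 55/2
Step 4: Nash product = (47/2 - 11) * (55/2 - 15)
Step 5: = 25/2 * 25/2 = 625/4

625/4


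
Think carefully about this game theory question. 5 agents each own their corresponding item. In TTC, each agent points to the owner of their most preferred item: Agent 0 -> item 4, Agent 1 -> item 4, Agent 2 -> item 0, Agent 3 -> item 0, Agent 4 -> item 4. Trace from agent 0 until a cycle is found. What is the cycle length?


Step 1: Trace the pointer graph from agent 0: 0 -> 4 -> 4
Step 2: A cycle is detected when we revisit agent 4
Step 3: The cycle is: 4 -> 4
Step 4: Cycle length = 1

1


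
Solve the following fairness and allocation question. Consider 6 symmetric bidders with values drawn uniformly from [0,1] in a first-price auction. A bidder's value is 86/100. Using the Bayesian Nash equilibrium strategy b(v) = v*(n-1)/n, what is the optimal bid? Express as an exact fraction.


Step 1: The symmetric BNE bidding function is b(v) = v * (n-1) / n
Step 2: Substitute v = 43/50 and n = 6
Step 3: b = 43/50 * 5/6
Step 4: b = 43/60

43/60


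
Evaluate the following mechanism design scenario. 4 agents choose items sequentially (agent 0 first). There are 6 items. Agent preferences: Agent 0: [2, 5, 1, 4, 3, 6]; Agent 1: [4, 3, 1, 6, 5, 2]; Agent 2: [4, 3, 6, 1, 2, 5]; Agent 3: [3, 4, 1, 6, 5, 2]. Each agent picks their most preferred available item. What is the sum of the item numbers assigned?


Step 1: Agent 0 picks item 2
Step 2: Agent 1 picks item 4
Step 3: Agent 2 picks item 3
Step 4: Agent 3 picks item 1
Step 5: Sum = 2 + 4 + 3 + 1 = 10

10


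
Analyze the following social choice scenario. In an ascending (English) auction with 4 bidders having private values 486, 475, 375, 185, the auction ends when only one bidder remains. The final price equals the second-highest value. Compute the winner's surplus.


Step 1: Identify the highest value: 486
Step 2: Identify the second-highest value: 475
Step 3: The final price = second-highest value = 475
Step 4: Surplus = 486 - 475 = 11

11


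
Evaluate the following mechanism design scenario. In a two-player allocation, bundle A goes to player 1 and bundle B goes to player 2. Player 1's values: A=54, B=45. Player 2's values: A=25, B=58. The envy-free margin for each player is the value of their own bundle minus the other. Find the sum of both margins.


Step 1: Player 1's margin = v1(A) - v1(B) = 54 - 45 = 9
Step 2: Player 2's margin = v2(B) - v2(A) = 58 - 25 = 33
Step 3: Total margin = 9 + 33 = 42

42


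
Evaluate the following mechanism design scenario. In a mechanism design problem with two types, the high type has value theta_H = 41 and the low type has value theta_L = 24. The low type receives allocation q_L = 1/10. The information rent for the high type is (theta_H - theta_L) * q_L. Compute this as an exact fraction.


Step 1: theta_H - theta_L = 41 - 24 = 17
Step 2: Information rent = (theta_H - theta_L) * q_L
Step 3: = 17 * 1/10
Step 4: = 17/10

17/10


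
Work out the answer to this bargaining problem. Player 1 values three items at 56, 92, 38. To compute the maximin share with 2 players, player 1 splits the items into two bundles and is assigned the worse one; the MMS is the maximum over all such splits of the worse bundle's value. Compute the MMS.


Step 1: Item values = 56, 92, 38
Step 2: Enumerate all 2-bundle partitions and take the smaller bundle:
  Partition 1: {56} vs {92,38} -> bundles 56, 130; min = 56
  Partition 2: {92} vs {56,38} -> bundles 92, 94; min = 92
  Partition 3: {38} vs {56,92} -> bundles 38, 148; min = 38
Step 3: MMS = max(56, 92, 38) = 92

92


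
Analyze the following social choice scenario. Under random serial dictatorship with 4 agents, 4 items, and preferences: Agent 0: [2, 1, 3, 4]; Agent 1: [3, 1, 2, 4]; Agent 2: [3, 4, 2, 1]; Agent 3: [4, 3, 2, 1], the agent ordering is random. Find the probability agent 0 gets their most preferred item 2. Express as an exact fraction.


Step 1: Agent 0 wants item 2
Step 2: There are 24 possible orderings of agents
Step 3: In 21 orderings, agent 0 gets item 2
Step 4: Probability = 21/24 = 7/8

7/8


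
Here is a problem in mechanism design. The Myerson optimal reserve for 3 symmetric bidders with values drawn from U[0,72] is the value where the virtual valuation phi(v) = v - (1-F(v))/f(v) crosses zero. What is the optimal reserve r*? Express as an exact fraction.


Step 1: For U[0,72], F(v) = v/72 and f(v) = 1/72
Step 2: phi(v) = v - (1 - v/72)/(1/72) = v - (72 - v) = 2v - 72
Step 3: Set phi(r*) = 0: 2r* - 72 = 0
Step 4: r* = 72/2 = 36 (the number of bidders n = 3 does not enter)

36


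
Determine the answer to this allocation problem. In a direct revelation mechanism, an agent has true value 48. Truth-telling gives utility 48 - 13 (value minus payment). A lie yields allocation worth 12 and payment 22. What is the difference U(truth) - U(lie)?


Step 1: U(truth) = value - payment = 48 - 13 = 35
Step 2: U(lie) = allocation - payment = 12 - 22 = -10
Step 3: IC gap = 35 - (-10) = 45

45


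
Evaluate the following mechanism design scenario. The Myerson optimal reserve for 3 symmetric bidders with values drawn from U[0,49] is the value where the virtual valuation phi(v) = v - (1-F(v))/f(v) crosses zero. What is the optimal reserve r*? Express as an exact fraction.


Step 1: For U[0,49], F(v) = v/49 and f(v) = 1/49
Step 2: phi(v) = v - (1 - v/49)/(1/49) = v - (49 - v) = 2v - 49
Step 3: Set phi(r*) = 0: 2r* - 49 = 0
Step 4: r* = 49/2 (the number of bidders n = 3 does not enter)

49/2


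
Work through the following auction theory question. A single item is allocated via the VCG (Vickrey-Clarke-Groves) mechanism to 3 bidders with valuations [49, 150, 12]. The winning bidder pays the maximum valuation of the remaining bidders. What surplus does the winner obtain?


Step 1: The winner is the agent with the highest value: agent 1 with value 150
Step 2: Values of other agents: [49, 12]
Step 3: VCG payment = max of others' values = 49
Step 4: Surplus = 150 - 49 = 101

101


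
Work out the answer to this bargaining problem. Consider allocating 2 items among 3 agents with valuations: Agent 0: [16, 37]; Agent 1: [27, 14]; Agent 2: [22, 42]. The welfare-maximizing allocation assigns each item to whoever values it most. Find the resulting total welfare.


Step 1: For each item, find the maximum value among all agents.
Step 2: Item 0 -> Agent 1 (value 27)
Step 3: Item 1 -> Agent 2 (value 42)
Step 4: Total welfare = 27 + 42 = 69

69


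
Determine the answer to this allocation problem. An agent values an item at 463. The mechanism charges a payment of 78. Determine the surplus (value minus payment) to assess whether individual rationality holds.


Step 1: Surplus = value - payment = 463 - 78 = 385
Step 2: IR is satisfied (surplus >= 0)

385


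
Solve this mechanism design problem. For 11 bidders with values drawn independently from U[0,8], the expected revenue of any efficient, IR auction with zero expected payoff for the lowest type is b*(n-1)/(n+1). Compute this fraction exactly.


Step 1: By Revenue Equivalence, expected revenue = b*(n-1)/(n+1)
Step 2: Substituting n = 11, b = 8
Step 3: Revenue = 8*(11-1)/(11+1) = 8*10/12
Step 4: Revenue = 80/12 = 20/3

20/3


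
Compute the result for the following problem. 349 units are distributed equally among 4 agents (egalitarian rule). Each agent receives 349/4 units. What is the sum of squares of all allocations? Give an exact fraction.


Step 1: Each agent's share = 349/4
Step 2: Square of each share = (349/4)^2 = 121801/16
Step 3: Sum of squares = 4 * 121801/16 = 121801/4

121801/4


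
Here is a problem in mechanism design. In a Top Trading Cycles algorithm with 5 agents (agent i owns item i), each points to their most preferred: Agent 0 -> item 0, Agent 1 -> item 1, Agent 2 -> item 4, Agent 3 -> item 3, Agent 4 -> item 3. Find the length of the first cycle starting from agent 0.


Step 1: Trace the pointer graph from agent 0: 0 -> 0
Step 2: A cycle is detected when we revisit agent 0
Step 3: The cycle is: 0 -> 0
Step 4: Cycle length = 1

1
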